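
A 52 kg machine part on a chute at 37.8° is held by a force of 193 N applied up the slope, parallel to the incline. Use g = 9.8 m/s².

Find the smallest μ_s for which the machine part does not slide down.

N = m g cos θ = 402.7 N.
Friction must make up the shortfall along the incline: f = m g sin θ − P = 312.3 − 193 = 119.3 N.
At the threshold f = μ_s N, so μ_s,min = 119.3/402.7 = 0.296.

μ_s,min ≈ 0.296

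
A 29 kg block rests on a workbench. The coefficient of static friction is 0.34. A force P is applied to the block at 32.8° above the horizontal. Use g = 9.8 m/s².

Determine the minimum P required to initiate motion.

N = m g − P sin α (the pull lifts the block).
At impending slip, P cos α = μ_s N = μ_s (m g − P sin α).
Solving: P (cos α + μ_s sin α) = μ_s m g → P = 0.34×284/(cos 32.8° + 0.34 sin 32.8°) = 96.6/1.025 = 94.3 N.

P ≈ 94.3 N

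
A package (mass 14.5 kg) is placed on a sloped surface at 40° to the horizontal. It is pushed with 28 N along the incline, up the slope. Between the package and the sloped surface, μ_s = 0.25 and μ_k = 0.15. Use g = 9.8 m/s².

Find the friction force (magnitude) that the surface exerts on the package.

Normal force: N = m g cos θ = 14.5 × 9.8 × cos 40° = 108.9 N.
For equilibrium along the incline the friction force must supply f = m g sin θ − P = 91.34 − 28 = 63.34 N (positive meaning up-slope).
Maximum static friction available: μ_s N = 0.25 × 108.9 = 27.21 N.
Since |63.34| > 27.21 N, static friction cannot hold it; the package slides down the incline and kinetic friction applies: f = μ_k N = 0.15 × 108.9 = 16.3 N.

f ≈ 16.3 N (up the incline)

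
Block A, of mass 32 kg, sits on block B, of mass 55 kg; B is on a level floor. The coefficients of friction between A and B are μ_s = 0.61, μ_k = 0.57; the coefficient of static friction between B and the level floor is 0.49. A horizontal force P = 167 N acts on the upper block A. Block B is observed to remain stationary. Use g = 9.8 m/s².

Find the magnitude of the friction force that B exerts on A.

f ≈ 167 N

The normal force B exerts on A is simply A's weight, N₁ = 313.6 N.
So the A–B interface can sustain at most μ_s N₁ = 191.3 N of static friction.
Since P = 167 N ≤ 191.3 N, A does not slip on B; friction on A equals P = 167 N.
B experiences an equal 167 N forward from A (third law). B is in equilibrium, so the floor supplies f₂ = 167 N of static friction (limit μ_s(m_A+m_B)g = 417.8 N, not exceeded).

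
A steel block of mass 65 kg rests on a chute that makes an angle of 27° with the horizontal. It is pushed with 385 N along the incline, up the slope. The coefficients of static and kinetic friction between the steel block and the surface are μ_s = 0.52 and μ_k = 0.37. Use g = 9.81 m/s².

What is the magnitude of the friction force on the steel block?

Normal force: N = m g cos θ = 65 × 9.81 × cos 27° = 568.2 N.
Parallel to the incline, ΣF = 0 gives f = m g sin θ − P = 289.5 − 385 = -95.51 N (up-slope positive).
Static friction can supply at most μ_s N = 295.4 N.
Since |-95.51| ≤ 295.4 N, static friction is sufficient; f equals the required value, not μ_s N.

f ≈ 95.5 N (down the incline)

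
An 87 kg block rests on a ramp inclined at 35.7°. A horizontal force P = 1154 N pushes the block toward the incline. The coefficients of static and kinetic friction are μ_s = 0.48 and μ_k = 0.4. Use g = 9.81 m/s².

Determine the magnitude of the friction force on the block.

f ≈ 439 N (down the incline)

Resolve perpendicular to the incline: N = m g cos θ + P sin θ = 87×9.81×cos 35.7° + 1154×sin 35.7° = 1366 N.
Parallel to the incline: P cos θ − m g sin θ = 937.1 − 498 = 439.1 N; the friction needed to balance this is 439.1 N acting down the slope.
Maximum static friction: μ_s N = 0.48 × 1366 = 655.9 N.
Since 439.1 N is within the 655.9 N limit, the block stays put and friction is exactly 439 N.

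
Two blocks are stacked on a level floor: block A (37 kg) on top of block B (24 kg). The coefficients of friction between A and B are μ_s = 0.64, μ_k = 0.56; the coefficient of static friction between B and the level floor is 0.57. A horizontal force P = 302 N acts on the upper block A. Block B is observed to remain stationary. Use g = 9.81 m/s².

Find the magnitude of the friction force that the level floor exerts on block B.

The normal force B exerts on A is simply A's weight, N₁ = 363 N.
So the A–B interface can sustain at most μ_s N₁ = 232.3 N of static friction.
Since P = 302 N > 232.3 N, A slides on B; the A–B friction is kinetic: f₁ = μ_k N₁ = 0.56×363 = 203 N.
B experiences an equal 203 N forward from A (third law). B is in equilibrium, so the floor supplies f₂ = 203 N of static friction (limit μ_s(m_A+m_B)g = 341.1 N, not exceeded).

f ≈ 203 N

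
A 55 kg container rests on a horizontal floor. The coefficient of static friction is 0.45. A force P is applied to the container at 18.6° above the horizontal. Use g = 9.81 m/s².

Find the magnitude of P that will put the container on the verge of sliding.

P ≈ 222 N

N = m g − P sin α (the pull lifts the container).
At impending slip, P cos α = μ_s N = μ_s (m g − P sin α).
Solving: P (cos α + μ_s sin α) = μ_s m g → P = 0.45×540/(cos 18.6° + 0.45 sin 18.6°) = 243/1.091 = 222 N.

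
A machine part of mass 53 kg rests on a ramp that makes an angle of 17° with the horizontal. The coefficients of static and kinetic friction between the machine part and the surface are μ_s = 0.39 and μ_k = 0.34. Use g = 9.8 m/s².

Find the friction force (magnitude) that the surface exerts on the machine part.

The normal reaction is N = m g cos θ = 496.7 N.
For equilibrium along the incline, friction must balance the weight component: f = m g sin θ = 151.9 N up the slope.
The static-friction ceiling is μ_s N = 0.39 × 496.7 = 193.7 N.
Since |151.9| ≤ 193.7 N, static friction is sufficient; f equals the required value, not μ_s N.

f ≈ 152 N (up the incline)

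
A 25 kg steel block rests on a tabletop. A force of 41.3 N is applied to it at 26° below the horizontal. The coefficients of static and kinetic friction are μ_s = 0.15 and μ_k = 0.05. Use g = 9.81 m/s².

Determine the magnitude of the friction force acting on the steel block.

f ≈ 37.1 N

Vertical equilibrium gives N = m g + P sin α = 263.4 N.
Horizontally, friction must balance P cos α = 37.12 N.
The static-friction limit is μ_s N = 39.5 N.
Since 37.12 N does not exceed the limit, the steel block stays at rest and f = 37.1 N.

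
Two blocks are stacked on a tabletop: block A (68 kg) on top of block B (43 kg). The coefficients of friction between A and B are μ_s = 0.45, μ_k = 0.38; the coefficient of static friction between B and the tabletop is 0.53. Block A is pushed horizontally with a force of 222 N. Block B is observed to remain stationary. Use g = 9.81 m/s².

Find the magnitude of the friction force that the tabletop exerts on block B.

The normal force B exerts on A is simply A's weight, N₁ = 667.1 N.
Maximum static friction on A from B: μ_s N₁ = 0.45×667.1 = 300.2 N.
P = 222 N is within that limit, so A and B move together (both at rest); the A–B friction is simply f₁ = P = 222 N.
B experiences an equal 222 N forward from A (third law). B is in equilibrium, so the floor supplies f₂ = 222 N of static friction (limit μ_s(m_A+m_B)g = 577.1 N, not exceeded).

f ≈ 222 N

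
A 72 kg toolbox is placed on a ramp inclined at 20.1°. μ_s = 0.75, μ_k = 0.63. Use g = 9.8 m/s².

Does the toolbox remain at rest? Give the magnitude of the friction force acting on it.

N = m g cos θ = 663 N.
Down-slope weight component: m g sin θ = 242 N.
μ_s N = 497 N.
242 ≤ 497 N, so it stays put; friction = 242 N.

f ≈ 242 N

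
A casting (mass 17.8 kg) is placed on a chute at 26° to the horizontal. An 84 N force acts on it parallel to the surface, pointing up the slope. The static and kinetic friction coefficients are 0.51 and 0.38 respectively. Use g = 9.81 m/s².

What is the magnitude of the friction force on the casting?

Perpendicular to the surface, N = m g cos θ = 17.8·9.81·cos 26° = 156.9 N.
Parallel to the incline, ΣF = 0 gives f = m g sin θ − P = 76.55 − 84 = -7.453 N (up-slope positive).
Static friction can supply at most μ_s N = 80.04 N.
Since |-7.453| ≤ 80.04 N, the casting remains in static equilibrium and friction takes exactly the required value.

f ≈ 7.45 N (down the incline)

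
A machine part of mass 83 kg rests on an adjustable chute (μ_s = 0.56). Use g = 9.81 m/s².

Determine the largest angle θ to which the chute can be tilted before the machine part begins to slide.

At the slip threshold, m g sin θ = μ_s · m g cos θ, so tan θ = μ_s.
θ_max = arctan(0.56) = 29.2°.

θ_max ≈ 29.2°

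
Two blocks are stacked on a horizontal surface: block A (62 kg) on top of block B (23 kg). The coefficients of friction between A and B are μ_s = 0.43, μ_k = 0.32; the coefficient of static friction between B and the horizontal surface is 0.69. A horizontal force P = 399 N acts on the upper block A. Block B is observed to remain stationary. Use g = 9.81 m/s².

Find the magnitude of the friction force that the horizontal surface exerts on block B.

f ≈ 195 N

Normal force at the A–B interface: N₁ = m_A g = 608.2 N.
Maximum static friction on A from B: μ_s N₁ = 0.43×608.2 = 261.5 N.
Since P = 399 N > 261.5 N, A slides on B; the A–B friction is kinetic: f₁ = μ_k N₁ = 0.32×608.2 = 195 N.
B experiences an equal 195 N forward from A (third law). B is in equilibrium, so the floor supplies f₂ = 195 N of static friction (limit μ_s(m_A+m_B)g = 575.4 N, not exceeded).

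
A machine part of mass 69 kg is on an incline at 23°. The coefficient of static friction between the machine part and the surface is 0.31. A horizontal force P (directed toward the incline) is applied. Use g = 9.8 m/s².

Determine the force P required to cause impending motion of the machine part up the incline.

P ≈ 572 N

At impending motion up the slope, friction acts down-slope at its limit: f = μ_s N.
Perpendicular to the incline: N = m g cos θ + P sin θ.
Along the incline: P cos θ = m g sin θ + μ_s N = m g sin θ + μ_s (m g cos θ + P sin θ).
Solving, P (cos θ − μ_s sin θ) = m g (sin θ + μ_s cos θ), so P = 69×9.8×(sin 23° + 0.31 cos 23°)/(cos 23° − 0.31 sin 23°) = 676×0.6761/0.7994 = 572 N.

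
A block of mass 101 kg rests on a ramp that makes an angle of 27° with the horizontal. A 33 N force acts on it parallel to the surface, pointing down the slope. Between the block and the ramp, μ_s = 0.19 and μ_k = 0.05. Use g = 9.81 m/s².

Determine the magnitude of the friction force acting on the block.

Perpendicular to the surface, N = m g cos θ = 101·9.81·cos 27° = 882.8 N.
Parallel to the incline, ΣF = 0 gives f = m g sin θ + P = 449.8 + 33 = 482.8 N (up-slope positive).
Maximum static friction available: μ_s N = 0.19 × 882.8 = 167.7 N.
|482.8| exceeds 167.7 N, so the block slips down-slope; friction is kinetic, f = μ_k N = 0.05×882.8 = 44.1 N.

f ≈ 44.1 N (up the incline)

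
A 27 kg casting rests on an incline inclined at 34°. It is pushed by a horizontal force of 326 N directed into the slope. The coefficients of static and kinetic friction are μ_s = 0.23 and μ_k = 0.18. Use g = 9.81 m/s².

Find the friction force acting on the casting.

Normal direction: N = m g cos θ + P sin θ = 401.9 N.
Parallel to the incline: P cos θ − m g sin θ = 270.3 − 148.1 = 122.2 N; the friction needed to balance this is 122.2 N acting down the slope.
The limit of static friction is μ_s N = 92.43 N.
The required 122.2 N exceeds the static limit, so the casting slides up-slope and f = μ_k N = 0.18×401.9 = 72.3 N.

f ≈ 72.3 N (down the incline)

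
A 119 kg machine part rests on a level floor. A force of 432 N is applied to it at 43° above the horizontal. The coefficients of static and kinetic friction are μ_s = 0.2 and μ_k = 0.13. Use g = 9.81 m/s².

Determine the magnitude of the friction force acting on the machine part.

f ≈ 113 N

N = m g − P sin α = 1167 − 432×sin 43° = 872.8 N.
For equilibrium, f = P cos α = 432×cos 43° = 315.9 N.
μ_s N = 0.2 × 872.8 = 174.6 N.
315.9 > 174.6 N → the machine part slides; f = μ_k N = 0.13×872.8 = 113 N.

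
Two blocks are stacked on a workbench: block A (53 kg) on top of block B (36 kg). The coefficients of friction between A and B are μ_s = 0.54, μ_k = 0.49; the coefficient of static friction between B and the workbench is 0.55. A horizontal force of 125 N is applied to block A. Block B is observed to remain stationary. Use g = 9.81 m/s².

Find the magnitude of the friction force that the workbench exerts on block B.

Normal force at the A–B interface: N₁ = m_A g = 519.9 N.
Maximum static friction on A from B: μ_s N₁ = 0.54×519.9 = 280.8 N.
Since P = 125 N ≤ 280.8 N, A does not slip on B; friction on A equals P = 125 N.
By Newton's third law B feels 125 N forward from A. With B stationary, the floor's static friction on B balances it: f₂ = 125 N (well within μ_s(m_A+m_B)g = 480.2 N).

f ≈ 125 N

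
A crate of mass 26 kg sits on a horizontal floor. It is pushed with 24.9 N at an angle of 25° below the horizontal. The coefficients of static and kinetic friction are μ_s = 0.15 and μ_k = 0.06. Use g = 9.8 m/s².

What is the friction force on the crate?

Vertical equilibrium gives N = m g + P sin α = 265.3 N.
Horizontally, friction must balance P cos α = 22.57 N.
The static-friction limit is μ_s N = 39.8 N.
22.57 ≤ 39.8 N → static; friction equals the required 22.6 N.

f ≈ 22.6 N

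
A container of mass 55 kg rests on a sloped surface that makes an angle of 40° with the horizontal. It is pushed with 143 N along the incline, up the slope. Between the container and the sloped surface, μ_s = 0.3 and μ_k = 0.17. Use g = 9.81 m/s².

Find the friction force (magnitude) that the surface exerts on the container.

f ≈ 70.3 N (up the incline)

The normal reaction is N = m g cos θ = 413.3 N.
Parallel to the incline, ΣF = 0 gives f = m g sin θ − P = 346.8 − 143 = 203.8 N (up-slope positive).
The static-friction ceiling is μ_s N = 0.3 × 413.3 = 124 N.
|203.8| exceeds 124 N, so the container slips down-slope; friction is kinetic, f = μ_k N = 0.17×413.3 = 70.3 N.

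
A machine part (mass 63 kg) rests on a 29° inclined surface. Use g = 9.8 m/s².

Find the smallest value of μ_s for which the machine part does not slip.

At the slip threshold m g sin θ = μ_s m g cos θ, so μ_s,min = tan θ.
μ_s,min = tan 29° = 0.554.

μ_s,min ≈ 0.554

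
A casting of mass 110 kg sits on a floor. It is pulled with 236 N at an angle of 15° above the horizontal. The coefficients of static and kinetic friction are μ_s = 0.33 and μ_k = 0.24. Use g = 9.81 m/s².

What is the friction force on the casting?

f ≈ 228 N

Vertical equilibrium gives N = m g − P sin α = 1018 N.
The horizontal driving force is P cos α = 228 N, so equilibrium needs friction f = 228 N.
μ_s N = 0.33 × 1018 = 335.9 N.
Since 228 N does not exceed the limit, the casting stays at rest and f = 228 N.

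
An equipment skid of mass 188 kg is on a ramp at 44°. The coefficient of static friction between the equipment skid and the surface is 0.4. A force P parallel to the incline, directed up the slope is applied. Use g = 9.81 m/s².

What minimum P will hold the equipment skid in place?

The equipment skid tends to slide down (tan θ > μ_s), so at the point of impending slip friction acts up-slope at its limit: f = μ_s N.
P is parallel to the surface, so N = m g cos θ = 1330 N.
Along the incline: P + μ_s N = m g sin θ, so P = 1280 − 0.4×1330 = 750 N.

P_min ≈ 750 N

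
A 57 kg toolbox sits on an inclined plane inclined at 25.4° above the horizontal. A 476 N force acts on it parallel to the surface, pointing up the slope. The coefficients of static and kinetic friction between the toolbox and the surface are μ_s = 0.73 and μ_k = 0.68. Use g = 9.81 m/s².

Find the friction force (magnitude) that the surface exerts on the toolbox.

The normal reaction is N = m g cos θ = 505.1 N.
The friction needed for equilibrium is m g sin θ − P = 239.8 − 476 = -236.2 N, measured positive up-slope.
Maximum static friction available: μ_s N = 0.73 × 505.1 = 368.7 N.
Since |-236.2| ≤ 368.7 N, the toolbox remains in static equilibrium and friction takes exactly the required value.

f ≈ 236 N (down the incline)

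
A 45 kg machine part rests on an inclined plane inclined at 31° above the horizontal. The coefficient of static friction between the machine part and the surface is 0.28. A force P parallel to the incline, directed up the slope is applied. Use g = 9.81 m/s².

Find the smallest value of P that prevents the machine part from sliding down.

The machine part tends to slide down (tan θ > μ_s), so at the point of impending slip friction acts up-slope at its limit: f = μ_s N.
P is parallel to the surface, so N = m g cos θ = 378 N.
Along the incline: P + μ_s N = m g sin θ, so P = 227 − 0.28×378 = 121 N.

P_min ≈ 121 N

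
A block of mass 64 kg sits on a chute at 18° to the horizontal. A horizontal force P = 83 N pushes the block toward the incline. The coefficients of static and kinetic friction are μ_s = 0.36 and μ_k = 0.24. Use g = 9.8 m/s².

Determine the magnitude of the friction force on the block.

Resolve perpendicular to the incline: N = m g cos θ + P sin θ = 64×9.8×cos 18° + 83×sin 18° = 622.2 N.
Along the incline, the net driving force (taking up-slope positive) is P cos θ − m g sin θ = 78.94 − 193.8 = -114.9 N, so equilibrium requires friction f = 114.9 N (up-slope).
The limit of static friction is μ_s N = 224 N.
|f_req| = 114.9 ≤ 224 N → the block is in equilibrium; friction equals the required value.

f ≈ 115 N (up the incline)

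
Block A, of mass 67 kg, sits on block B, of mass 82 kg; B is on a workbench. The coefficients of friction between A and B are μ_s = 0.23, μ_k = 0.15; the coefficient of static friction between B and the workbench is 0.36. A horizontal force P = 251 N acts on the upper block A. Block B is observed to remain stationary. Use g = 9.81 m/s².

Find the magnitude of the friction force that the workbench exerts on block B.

The normal force B exerts on A is simply A's weight, N₁ = 657.3 N.
Maximum static friction on A from B: μ_s N₁ = 0.23×657.3 = 151.2 N.
P = 251 N exceeds that limit, so A slips over B and the interface friction becomes kinetic: f₁ = μ_k N₁ = 0.15×657.3 = 98.6 N.
B experiences an equal 98.6 N forward from A (third law). B is in equilibrium, so the floor supplies f₂ = 98.6 N of static friction (limit μ_s(m_A+m_B)g = 526.2 N, not exceeded).

f ≈ 98.6 N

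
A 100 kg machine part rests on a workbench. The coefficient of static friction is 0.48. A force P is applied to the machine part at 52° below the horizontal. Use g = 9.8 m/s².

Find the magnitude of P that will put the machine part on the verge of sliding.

N = m g + P sin α (the push presses the machine part into the workbench).
At impending slip, P cos α = μ_s N = μ_s (m g + P sin α).
Solving: P (cos α − μ_s sin α) = μ_s m g → P = 0.48×980/(cos 52° − 0.48 sin 52°) = 470/0.2374 = 1980 N.

P ≈ 1980 N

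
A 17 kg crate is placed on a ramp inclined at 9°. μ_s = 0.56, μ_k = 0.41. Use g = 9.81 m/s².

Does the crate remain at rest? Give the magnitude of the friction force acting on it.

N = m g cos θ = 165 N.
Down-slope weight component: m g sin θ = 26.1 N.
μ_s N = 92.2 N.
26.1 ≤ 92.2 N, so it stays put; friction = 26.1 N.

f ≈ 26.1 N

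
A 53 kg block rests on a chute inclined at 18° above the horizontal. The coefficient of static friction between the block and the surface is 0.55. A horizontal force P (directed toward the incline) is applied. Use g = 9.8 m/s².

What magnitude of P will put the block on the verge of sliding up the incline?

At impending motion up the slope, friction acts down-slope at its limit: f = μ_s N.
Perpendicular to the incline: N = m g cos θ + P sin θ.
Along the incline: P cos θ = m g sin θ + μ_s N = m g sin θ + μ_s (m g cos θ + P sin θ).
Solving, P (cos θ − μ_s sin θ) = m g (sin θ + μ_s cos θ), so P = 53×9.8×(sin 18° + 0.55 cos 18°)/(cos 18° − 0.55 sin 18°) = 519×0.8321/0.7811 = 553 N.

P ≈ 553 N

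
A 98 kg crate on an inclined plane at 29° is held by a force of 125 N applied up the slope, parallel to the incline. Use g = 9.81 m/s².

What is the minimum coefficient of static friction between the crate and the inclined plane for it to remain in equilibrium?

μ_s,min ≈ 0.406

N = m g cos θ = 840.8 N.
Friction must make up the shortfall along the incline: f = m g sin θ − P = 466.1 − 125 = 341.1 N.
At the threshold f = μ_s N, so μ_s,min = 341.1/840.8 = 0.406.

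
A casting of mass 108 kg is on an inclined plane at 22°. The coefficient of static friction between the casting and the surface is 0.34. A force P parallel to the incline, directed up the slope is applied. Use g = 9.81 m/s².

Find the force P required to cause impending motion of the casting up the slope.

At impending motion up the slope, friction acts down-slope at its limit: f = μ_s N.
P is parallel to the surface, so N = m g cos θ = 982 N.
Along the incline: P = m g sin θ + μ_s N = 397 + 0.34×982 = 731 N.

P ≈ 731 N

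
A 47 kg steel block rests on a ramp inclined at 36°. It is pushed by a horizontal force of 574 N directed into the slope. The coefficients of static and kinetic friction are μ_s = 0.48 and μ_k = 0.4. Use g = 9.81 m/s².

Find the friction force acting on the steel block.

Resolve perpendicular to the incline: N = m g cos θ + P sin θ = 47×9.81×cos 36° + 574×sin 36° = 710.4 N.
Parallel to the incline: P cos θ − m g sin θ = 464.4 − 271 = 193.4 N; the friction needed to balance this is 193.4 N acting down the slope.
The limit of static friction is μ_s N = 341 N.
|f_req| = 193.4 ≤ 341 N → the steel block is in equilibrium; friction equals the required value.

f ≈ 193 N (down the incline)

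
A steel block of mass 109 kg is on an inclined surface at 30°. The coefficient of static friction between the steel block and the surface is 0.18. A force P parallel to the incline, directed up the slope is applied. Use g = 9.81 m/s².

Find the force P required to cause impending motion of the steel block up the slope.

P ≈ 701 N

At impending motion up the slope, friction acts down-slope at its limit: f = μ_s N.
P is parallel to the surface, so N = m g cos θ = 926 N.
Along the incline: P = m g sin θ + μ_s N = 535 + 0.18×926 = 701 N.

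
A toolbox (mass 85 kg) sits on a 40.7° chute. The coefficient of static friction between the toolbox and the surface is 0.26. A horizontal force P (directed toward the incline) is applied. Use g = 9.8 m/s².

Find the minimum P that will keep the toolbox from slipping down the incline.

The toolbox tends to slide down (tan θ > μ_s), so at the point of impending slip friction acts up-slope at its limit: f = μ_s N.
Perpendicular to the incline: N = m g cos θ + P sin θ.
Along the incline: P cos θ + μ_s N = m g sin θ, i.e. P cos θ + μ_s (m g cos θ + P sin θ) = m g sin θ.
Solving, P (cos θ + μ_s sin θ) = m g (sin θ − μ_s cos θ), so P = 833×0.455/0.9277 = 409 N.

P_min ≈ 409 N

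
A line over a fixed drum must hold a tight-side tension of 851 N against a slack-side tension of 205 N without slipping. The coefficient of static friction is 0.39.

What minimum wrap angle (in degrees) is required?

T₂/T₁ = e^{μβ} → β = ln(T₂/T₁)/μ.
β = ln(851/205)/0.39 = 1.423/0.39 = 3.65 rad.
In degrees: β = 3.65 × 180/π = 209°.

β_min ≈ 209°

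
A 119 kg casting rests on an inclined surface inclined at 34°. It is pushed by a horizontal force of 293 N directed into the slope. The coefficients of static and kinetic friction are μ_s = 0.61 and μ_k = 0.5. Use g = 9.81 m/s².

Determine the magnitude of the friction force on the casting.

f ≈ 410 N (up the incline)

Normal direction: N = m g cos θ + P sin θ = 1132 N.
Along the incline, the net driving force (taking up-slope positive) is P cos θ − m g sin θ = 242.9 − 652.8 = -409.9 N, so equilibrium requires friction f = 409.9 N (up-slope).
Maximum static friction: μ_s N = 0.61 × 1132 = 690.3 N.
|f_req| = 409.9 ≤ 690.3 N → the casting is in equilibrium; friction equals the required value.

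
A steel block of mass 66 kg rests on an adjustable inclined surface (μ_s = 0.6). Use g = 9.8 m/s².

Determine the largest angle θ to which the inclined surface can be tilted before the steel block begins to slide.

θ_max ≈ 31°

At the slip threshold, m g sin θ = μ_s · m g cos θ, so tan θ = μ_s.
θ_max = arctan(0.6) = 31°.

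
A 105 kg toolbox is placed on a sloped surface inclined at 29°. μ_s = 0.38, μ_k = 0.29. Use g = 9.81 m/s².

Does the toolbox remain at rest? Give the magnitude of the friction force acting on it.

f ≈ 261 N

N = m g cos θ = 901 N.
Down-slope weight component: m g sin θ = 499 N.
μ_s N = 342 N.
499 > 342 N, so it slides; kinetic friction f = μ_k N = 0.29×901 = 261 N.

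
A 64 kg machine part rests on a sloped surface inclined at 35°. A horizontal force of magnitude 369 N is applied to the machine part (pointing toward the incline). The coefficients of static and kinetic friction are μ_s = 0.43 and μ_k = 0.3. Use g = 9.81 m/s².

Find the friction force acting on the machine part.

f ≈ 57.8 N (up the incline)

Resolve perpendicular to the incline: N = m g cos θ + P sin θ = 64×9.81×cos 35° + 369×sin 35° = 725.9 N.
Along the incline, the net driving force (taking up-slope positive) is P cos θ − m g sin θ = 302.3 − 360.1 = -57.85 N, so equilibrium requires friction f = 57.85 N (up-slope).
Maximum static friction: μ_s N = 0.43 × 725.9 = 312.2 N.
|f_req| = 57.85 ≤ 312.2 N → the machine part is in equilibrium; friction equals the required value.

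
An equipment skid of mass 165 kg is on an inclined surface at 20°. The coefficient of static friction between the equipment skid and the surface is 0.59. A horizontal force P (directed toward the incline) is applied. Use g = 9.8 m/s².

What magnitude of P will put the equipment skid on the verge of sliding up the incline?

At impending motion up the slope, friction acts down-slope at its limit: f = μ_s N.
Perpendicular to the incline: N = m g cos θ + P sin θ.
Along the incline: P cos θ = m g sin θ + μ_s N = m g sin θ + μ_s (m g cos θ + P sin θ).
Solving, P (cos θ − μ_s sin θ) = m g (sin θ + μ_s cos θ), so P = 165×9.8×(sin 20° + 0.59 cos 20°)/(cos 20° − 0.59 sin 20°) = 1620×0.8964/0.7379 = 1960 N.

P ≈ 1960 N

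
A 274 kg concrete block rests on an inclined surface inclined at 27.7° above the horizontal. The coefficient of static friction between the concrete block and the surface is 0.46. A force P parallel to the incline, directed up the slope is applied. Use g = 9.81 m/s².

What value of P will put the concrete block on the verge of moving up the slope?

At impending motion up the slope, friction acts down-slope at its limit: f = μ_s N.
P is parallel to the surface, so N = m g cos θ = 2380 N.
Along the incline: P = m g sin θ + μ_s N = 1250 + 0.46×2380 = 2340 N.

P ≈ 2340 N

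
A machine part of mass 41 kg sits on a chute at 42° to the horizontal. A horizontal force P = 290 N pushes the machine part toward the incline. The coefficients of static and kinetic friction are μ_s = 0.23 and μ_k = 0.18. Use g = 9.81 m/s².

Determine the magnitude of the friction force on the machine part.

The horizontal push has a component P sin θ into the surface, so N = m g cos θ + P sin θ = 298.9 + 194 = 492.9 N.
Along the incline, the net driving force (taking up-slope positive) is P cos θ − m g sin θ = 215.5 − 269.1 = -53.62 N, so equilibrium requires friction f = 53.62 N (up-slope).
Maximum static friction: μ_s N = 0.23 × 492.9 = 113.4 N.
|f_req| = 53.62 ≤ 113.4 N → the machine part is in equilibrium; friction equals the required value.

f ≈ 53.6 N (up the incline)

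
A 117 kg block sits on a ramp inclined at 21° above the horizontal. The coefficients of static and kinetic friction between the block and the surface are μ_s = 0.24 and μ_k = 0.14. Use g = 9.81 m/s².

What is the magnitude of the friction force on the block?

Normal force: N = m g cos θ = 117 × 9.81 × cos 21° = 1072 N.
For equilibrium along the incline, friction must balance the weight component: f = m g sin θ = 411.3 N up the slope.
Maximum static friction available: μ_s N = 0.24 × 1072 = 257.2 N.
|411.3| exceeds 257.2 N, so the block slips down-slope; friction is kinetic, f = μ_k N = 0.14×1072 = 150 N.

f ≈ 150 N (up the incline)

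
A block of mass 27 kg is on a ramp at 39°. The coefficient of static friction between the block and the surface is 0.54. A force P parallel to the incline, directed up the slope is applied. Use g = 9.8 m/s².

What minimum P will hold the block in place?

P_min ≈ 55.5 N

The block tends to slide down (tan θ > μ_s), so at the point of impending slip friction acts up-slope at its limit: f = μ_s N.
P is parallel to the surface, so N = m g cos θ = 206 N.
Along the incline: P + μ_s N = m g sin θ, so P = 167 − 0.54×206 = 55.5 N.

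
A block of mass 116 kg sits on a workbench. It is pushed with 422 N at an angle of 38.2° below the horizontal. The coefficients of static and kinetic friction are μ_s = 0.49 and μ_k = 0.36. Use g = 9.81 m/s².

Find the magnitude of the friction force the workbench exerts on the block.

Vertical equilibrium gives N = m g + P sin α = 1399 N.
For equilibrium, f = P cos α = 422×cos 38.2° = 331.6 N.
μ_s N = 0.49 × 1399 = 685.5 N.
331.6 ≤ 685.5 N → static; friction equals the required 332 N.

f ≈ 332 N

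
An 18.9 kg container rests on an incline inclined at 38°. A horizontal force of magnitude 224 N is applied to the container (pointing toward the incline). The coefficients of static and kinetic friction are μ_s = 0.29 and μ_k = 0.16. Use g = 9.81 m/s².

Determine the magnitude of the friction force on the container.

The horizontal push has a component P sin θ into the surface, so N = m g cos θ + P sin θ = 146.1 + 137.9 = 284 N.
Parallel to the incline: P cos θ − m g sin θ = 176.5 − 114.1 = 62.37 N; the friction needed to balance this is 62.37 N acting down the slope.
The limit of static friction is μ_s N = 82.36 N.
|f_req| = 62.37 ≤ 82.36 N → the container is in equilibrium; friction equals the required value.

f ≈ 62.4 N (down the incline)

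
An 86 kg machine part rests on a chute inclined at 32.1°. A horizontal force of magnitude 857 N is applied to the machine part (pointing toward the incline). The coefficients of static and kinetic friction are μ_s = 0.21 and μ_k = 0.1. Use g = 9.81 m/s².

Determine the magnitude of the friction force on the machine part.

Resolve perpendicular to the incline: N = m g cos θ + P sin θ = 86×9.81×cos 32.1° + 857×sin 32.1° = 1170 N.
Along the incline, the net driving force (taking up-slope positive) is P cos θ − m g sin θ = 726 − 448.3 = 277.7 N, so equilibrium requires friction f = -277.7 N (down-slope).
The limit of static friction is μ_s N = 245.7 N.
The required 277.7 N exceeds the static limit, so the machine part slides up-slope and f = μ_k N = 0.1×1170 = 117 N.

f ≈ 117 N (down the incline)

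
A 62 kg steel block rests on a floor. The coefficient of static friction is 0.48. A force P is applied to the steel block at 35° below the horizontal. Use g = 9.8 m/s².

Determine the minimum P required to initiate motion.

N = m g + P sin α (the push presses the steel block into the floor).
At impending slip, P cos α = μ_s N = μ_s (m g + P sin α).
Solving: P (cos α − μ_s sin α) = μ_s m g → P = 0.48×608/(cos 35° − 0.48 sin 35°) = 292/0.5438 = 536 N.

P ≈ 536 N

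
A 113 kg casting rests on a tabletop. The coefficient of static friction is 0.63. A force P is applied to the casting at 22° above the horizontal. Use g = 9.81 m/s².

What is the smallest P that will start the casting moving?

N = m g − P sin α (the pull lifts the casting).
At impending slip, P cos α = μ_s N = μ_s (m g − P sin α).
Solving: P (cos α + μ_s sin α) = μ_s m g → P = 0.63×1110/(cos 22° + 0.63 sin 22°) = 698/1.163 = 600 N.

P ≈ 600 N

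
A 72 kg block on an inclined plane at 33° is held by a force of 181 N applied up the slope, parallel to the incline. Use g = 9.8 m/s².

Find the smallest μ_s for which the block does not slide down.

μ_s,min ≈ 0.344

N = m g cos θ = 591.8 N.
Friction must make up the shortfall along the incline: f = m g sin θ − P = 384.3 − 181 = 203.3 N.
At the threshold f = μ_s N, so μ_s,min = 203.3/591.8 = 0.344.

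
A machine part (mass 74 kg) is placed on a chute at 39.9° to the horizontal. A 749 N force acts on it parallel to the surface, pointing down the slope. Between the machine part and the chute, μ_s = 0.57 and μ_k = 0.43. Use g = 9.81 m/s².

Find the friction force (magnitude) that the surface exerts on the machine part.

f ≈ 239 N (up the incline)

Perpendicular to the surface, N = m g cos θ = 74·9.81·cos 39.9° = 556.9 N.
Parallel to the incline, ΣF = 0 gives f = m g sin θ + P = 465.7 + 749 = 1215 N (up-slope positive).
Static friction can supply at most μ_s N = 317.4 N.
|1215| exceeds 317.4 N, so the machine part slips down-slope; friction is kinetic, f = μ_k N = 0.43×556.9 = 239 N.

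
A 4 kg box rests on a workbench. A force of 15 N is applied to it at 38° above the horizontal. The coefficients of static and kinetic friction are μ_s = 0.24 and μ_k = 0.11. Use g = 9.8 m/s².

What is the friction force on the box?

f ≈ 3.3 N

Vertical equilibrium gives N = m g − P sin α = 29.97 N.
For equilibrium, f = P cos α = 15×cos 38° = 11.82 N.
The static-friction limit is μ_s N = 7.192 N.
The required friction exceeds μ_s N, so the box moves and f = μ_k N = 3.3 N.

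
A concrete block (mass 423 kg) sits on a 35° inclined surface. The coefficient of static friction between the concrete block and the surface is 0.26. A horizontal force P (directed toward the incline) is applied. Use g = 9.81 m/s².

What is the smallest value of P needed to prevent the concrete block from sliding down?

The concrete block tends to slide down (tan θ > μ_s), so at the point of impending slip friction acts up-slope at its limit: f = μ_s N.
Perpendicular to the incline: N = m g cos θ + P sin θ.
Along the incline: P cos θ + μ_s N = m g sin θ, i.e. P cos θ + μ_s (m g cos θ + P sin θ) = m g sin θ.
Solving, P (cos θ + μ_s sin θ) = m g (sin θ − μ_s cos θ), so P = 4150×0.3606/0.9683 = 1550 N.

P_min ≈ 1550 N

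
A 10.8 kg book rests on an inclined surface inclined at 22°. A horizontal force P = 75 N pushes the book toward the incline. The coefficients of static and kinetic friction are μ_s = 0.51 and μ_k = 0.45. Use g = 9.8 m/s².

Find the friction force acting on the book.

Normal direction: N = m g cos θ + P sin θ = 126.2 N.
Along the incline, the net driving force (taking up-slope positive) is P cos θ − m g sin θ = 69.54 − 39.65 = 29.89 N, so equilibrium requires friction f = -29.89 N (down-slope).
The limit of static friction is μ_s N = 64.38 N.
Since 29.89 N is within the 64.38 N limit, the book stays put and friction is exactly 29.9 N.

f ≈ 29.9 N (down the incline)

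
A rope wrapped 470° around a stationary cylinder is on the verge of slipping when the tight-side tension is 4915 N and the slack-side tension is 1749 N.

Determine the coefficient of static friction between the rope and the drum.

T₂/T₁ = e^{μβ} → μ = ln(T₂/T₁)/β.
β = 470° = 8.203 rad.
μ = ln(4915/1749)/8.203 = ln(2.81)/8.203 = 0.126.

μ ≈ 0.126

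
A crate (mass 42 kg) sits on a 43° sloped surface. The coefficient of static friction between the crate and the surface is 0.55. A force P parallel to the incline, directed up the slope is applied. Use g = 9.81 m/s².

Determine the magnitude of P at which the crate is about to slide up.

P ≈ 447 N

At impending motion up the slope, friction acts down-slope at its limit: f = μ_s N.
P is parallel to the surface, so N = m g cos θ = 301 N.
Along the incline: P = m g sin θ + μ_s N = 281 + 0.55×301 = 447 N.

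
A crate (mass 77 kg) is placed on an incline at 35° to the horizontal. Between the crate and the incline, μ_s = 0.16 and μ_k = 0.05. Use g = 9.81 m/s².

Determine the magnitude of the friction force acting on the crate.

The normal reaction is N = m g cos θ = 618.8 N.
For equilibrium along the incline, friction must balance the weight component: f = m g sin θ = 433.3 N up the slope.
Maximum static friction available: μ_s N = 0.16 × 618.8 = 99 N.
|433.3| exceeds 99 N, so the crate slips down-slope; friction is kinetic, f = μ_k N = 0.05×618.8 = 30.9 N.

f ≈ 30.9 N (up the incline)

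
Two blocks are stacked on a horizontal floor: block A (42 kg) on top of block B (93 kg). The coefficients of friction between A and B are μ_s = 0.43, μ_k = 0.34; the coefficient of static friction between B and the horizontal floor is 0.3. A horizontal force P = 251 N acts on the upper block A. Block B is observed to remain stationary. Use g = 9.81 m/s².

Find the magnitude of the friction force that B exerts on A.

f ≈ 140 N

Normal force at the A–B interface: N₁ = m_A g = 412 N.
Maximum static friction on A from B: μ_s N₁ = 0.43×412 = 177.2 N.
Since P = 251 N > 177.2 N, A slides on B; the A–B friction is kinetic: f₁ = μ_k N₁ = 0.34×412 = 140 N.
B experiences an equal 140 N forward from A (third law). B is in equilibrium, so the floor supplies f₂ = 140 N of static friction (limit μ_s(m_A+m_B)g = 397.3 N, not exceeded).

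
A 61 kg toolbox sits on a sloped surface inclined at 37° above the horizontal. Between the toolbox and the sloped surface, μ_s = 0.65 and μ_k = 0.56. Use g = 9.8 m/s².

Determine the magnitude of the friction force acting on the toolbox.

Perpendicular to the surface, N = m g cos θ = 61·9.8·cos 37° = 477.4 N.
Along the slope the weight component is m g sin θ = 359.8 N; friction must supply exactly this, acting up-slope.
Maximum static friction available: μ_s N = 0.65 × 477.4 = 310.3 N.
|359.8| exceeds 310.3 N, so the toolbox slips down-slope; friction is kinetic, f = μ_k N = 0.56×477.4 = 267 N.

f ≈ 267 N (up the incline)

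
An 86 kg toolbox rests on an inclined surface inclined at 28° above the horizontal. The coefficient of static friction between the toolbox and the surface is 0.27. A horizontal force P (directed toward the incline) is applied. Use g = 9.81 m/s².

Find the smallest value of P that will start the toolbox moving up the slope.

At impending motion up the slope, friction acts down-slope at its limit: f = μ_s N.
Perpendicular to the incline: N = m g cos θ + P sin θ.
Along the incline: P cos θ = m g sin θ + μ_s N = m g sin θ + μ_s (m g cos θ + P sin θ).
Solving, P (cos θ − μ_s sin θ) = m g (sin θ + μ_s cos θ), so P = 86×9.81×(sin 28° + 0.27 cos 28°)/(cos 28° − 0.27 sin 28°) = 844×0.7079/0.7562 = 790 N.

P ≈ 790 N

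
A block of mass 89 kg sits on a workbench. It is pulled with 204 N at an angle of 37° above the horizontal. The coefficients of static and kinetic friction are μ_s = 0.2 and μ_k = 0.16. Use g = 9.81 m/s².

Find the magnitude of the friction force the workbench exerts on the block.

The vertical component of P reduces the normal force: N = m g − P sin α = 873.1 − 122.8 = 750.3 N.
For equilibrium, f = P cos α = 204×cos 37° = 162.9 N.
μ_s N = 0.2 × 750.3 = 150.1 N.
162.9 > 150.1 N → the block slides; f = μ_k N = 0.16×750.3 = 120 N.

f ≈ 120 N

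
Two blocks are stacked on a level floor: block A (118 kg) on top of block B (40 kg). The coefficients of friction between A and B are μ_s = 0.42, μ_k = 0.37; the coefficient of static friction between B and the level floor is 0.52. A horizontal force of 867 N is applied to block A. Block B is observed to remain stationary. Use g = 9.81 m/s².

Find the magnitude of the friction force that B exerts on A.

f ≈ 428 N

Between the blocks, N₁ = m_A g = 1158 N.
Maximum static friction on A from B: μ_s N₁ = 0.42×1158 = 486.2 N.
P = 867 N exceeds that limit, so A slips over B and the interface friction becomes kinetic: f₁ = μ_k N₁ = 0.37×1158 = 428 N.
B experiences an equal 428 N forward from A (third law). B is in equilibrium, so the floor supplies f₂ = 428 N of static friction (limit μ_s(m_A+m_B)g = 806 N, not exceeded).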